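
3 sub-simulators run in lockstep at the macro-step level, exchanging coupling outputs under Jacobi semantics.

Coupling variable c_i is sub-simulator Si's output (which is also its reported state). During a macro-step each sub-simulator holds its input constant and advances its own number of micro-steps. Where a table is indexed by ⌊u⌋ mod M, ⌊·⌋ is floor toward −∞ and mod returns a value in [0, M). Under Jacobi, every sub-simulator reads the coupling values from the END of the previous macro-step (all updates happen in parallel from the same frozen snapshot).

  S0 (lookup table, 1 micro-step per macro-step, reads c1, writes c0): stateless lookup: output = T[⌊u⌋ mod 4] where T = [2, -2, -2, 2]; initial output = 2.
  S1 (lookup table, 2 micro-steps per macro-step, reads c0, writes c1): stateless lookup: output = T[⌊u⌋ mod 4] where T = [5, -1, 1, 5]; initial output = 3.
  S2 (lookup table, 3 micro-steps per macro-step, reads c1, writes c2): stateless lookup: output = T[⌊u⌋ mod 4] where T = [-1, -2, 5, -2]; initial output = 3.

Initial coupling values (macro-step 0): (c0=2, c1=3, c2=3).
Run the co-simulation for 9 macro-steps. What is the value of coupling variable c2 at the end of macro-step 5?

c2 at macro-step 5 = -2

macro 1: S0 reads c1=3 → after 1×micro: 2; S1 reads c0=2 → after 2×micro: 1; S2 reads c1=3 → after 3×micro: -2 ⇒ (c0=2, c1=1, c2=-2)
macro 2: S0 reads c1=1 → after 1×micro: -2; S1 reads c0=2 → after 2×micro: 1; S2 reads c1=1 → after 3×micro: -2 ⇒ (c0=-2, c1=1, c2=-2)
macro 3: S0 reads c1=1 → after 1×micro: -2; S1 reads c0=-2 → after 2×micro: 1; S2 reads c1=1 → after 3×micro: -2 ⇒ (c0=-2, c1=1, c2=-2)
macro 4: S0 reads c1=1 → after 1×micro: -2; S1 reads c0=-2 → after 2×micro: 1; S2 reads c1=1 → after 3×micro: -2 ⇒ (c0=-2, c1=1, c2=-2)
macro 5: S0 reads c1=1 → after 1×micro: -2; S1 reads c0=-2 → after 2×micro: 1; S2 reads c1=1 → after 3×micro: -2 ⇒ (c0=-2, c1=1, c2=-2)
macro 6: S0 reads c1=1 → after 1×micro: -2; S1 reads c0=-2 → after 2×micro: 1; S2 reads c1=1 → after 3×micro: -2 ⇒ (c0=-2, c1=1, c2=-2)
macro 7: S0 reads c1=1 → after 1×micro: -2; S1 reads c0=-2 → after 2×micro: 1; S2 reads c1=1 → after 3×micro: -2 ⇒ (c0=-2, c1=1, c2=-2)
macro 8: S0 reads c1=1 → after 1×micro: -2; S1 reads c0=-2 → after 2×micro: 1; S2 reads c1=1 → after 3×micro: -2 ⇒ (c0=-2, c1=1, c2=-2)
macro 9: S0 reads c1=1 → after 1×micro: -2; S1 reads c0=-2 → after 2×micro: 1; S2 reads c1=1 → after 3×micro: -2 ⇒ (c0=-2, c1=1, c2=-2)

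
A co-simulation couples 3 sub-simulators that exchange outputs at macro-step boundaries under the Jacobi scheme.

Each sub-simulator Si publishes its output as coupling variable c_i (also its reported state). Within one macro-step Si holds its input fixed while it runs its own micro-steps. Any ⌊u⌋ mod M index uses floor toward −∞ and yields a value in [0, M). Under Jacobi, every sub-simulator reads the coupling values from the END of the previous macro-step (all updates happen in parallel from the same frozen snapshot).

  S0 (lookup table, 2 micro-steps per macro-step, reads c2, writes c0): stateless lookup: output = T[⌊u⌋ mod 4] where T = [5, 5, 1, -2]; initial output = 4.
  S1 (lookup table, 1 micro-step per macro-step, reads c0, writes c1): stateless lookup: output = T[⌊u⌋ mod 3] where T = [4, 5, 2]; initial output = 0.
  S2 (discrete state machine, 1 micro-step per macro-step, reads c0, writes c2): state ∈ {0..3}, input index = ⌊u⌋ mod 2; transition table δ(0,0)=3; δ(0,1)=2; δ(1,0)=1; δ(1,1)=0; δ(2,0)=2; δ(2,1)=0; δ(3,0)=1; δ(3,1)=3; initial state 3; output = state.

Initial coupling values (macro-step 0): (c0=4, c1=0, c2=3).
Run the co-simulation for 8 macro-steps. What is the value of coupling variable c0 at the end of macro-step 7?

macro 1: S0 reads c2=3 → after 2×micro: -2; S1 reads c0=4 → after 1×micro: 5; S2 reads c0=4 → after 1×micro: 1 ⇒ (c0=-2, c1=5, c2=1)
macro 2: S0 reads c2=1 → after 2×micro: 5; S1 reads c0=-2 → after 1×micro: 5; S2 reads c0=-2 → after 1×micro: 1 ⇒ (c0=5, c1=5, c2=1)
macro 3: S0 reads c2=1 → after 2×micro: 5; S1 reads c0=5 → after 1×micro: 2; S2 reads c0=5 → after 1×micro: 0 ⇒ (c0=5, c1=2, c2=0)
macro 4: S0 reads c2=0 → after 2×micro: 5; S1 reads c0=5 → after 1×micro: 2; S2 reads c0=5 → after 1×micro: 2 ⇒ (c0=5, c1=2, c2=2)
macro 5: S0 reads c2=2 → after 2×micro: 1; S1 reads c0=5 → after 1×micro: 2; S2 reads c0=5 → after 1×micro: 0 ⇒ (c0=1, c1=2, c2=0)
macro 6: S0 reads c2=0 → after 2×micro: 5; S1 reads c0=1 → after 1×micro: 5; S2 reads c0=1 → after 1×micro: 2 ⇒ (c0=5, c1=5, c2=2)
macro 7: S0 reads c2=2 → after 2×micro: 1; S1 reads c0=5 → after 1×micro: 2; S2 reads c0=5 → after 1×micro: 0 ⇒ (c0=1, c1=2, c2=0)
macro 8: S0 reads c2=0 → after 2×micro: 5; S1 reads c0=1 → after 1×micro: 5; S2 reads c0=1 → after 1×micro: 2 ⇒ (c0=5, c1=5, c2=2)

c0 at macro-step 7 = 1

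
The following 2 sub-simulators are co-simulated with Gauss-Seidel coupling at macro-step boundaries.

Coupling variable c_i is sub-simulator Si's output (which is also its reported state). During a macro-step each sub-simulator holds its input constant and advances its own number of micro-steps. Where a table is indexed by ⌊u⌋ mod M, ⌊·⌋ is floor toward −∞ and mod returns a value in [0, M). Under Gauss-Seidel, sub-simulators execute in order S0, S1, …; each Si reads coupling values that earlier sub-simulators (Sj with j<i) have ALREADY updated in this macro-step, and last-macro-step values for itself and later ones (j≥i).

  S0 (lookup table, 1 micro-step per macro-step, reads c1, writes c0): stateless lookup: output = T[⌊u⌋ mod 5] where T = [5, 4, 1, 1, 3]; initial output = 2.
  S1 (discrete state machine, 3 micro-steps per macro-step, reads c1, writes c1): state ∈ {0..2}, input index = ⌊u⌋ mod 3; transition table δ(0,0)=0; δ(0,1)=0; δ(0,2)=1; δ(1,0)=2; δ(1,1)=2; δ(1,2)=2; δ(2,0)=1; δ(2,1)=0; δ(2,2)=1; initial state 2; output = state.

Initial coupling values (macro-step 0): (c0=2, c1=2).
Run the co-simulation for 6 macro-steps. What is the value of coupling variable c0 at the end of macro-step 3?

c0 at macro-step 3 = 5

macro 1: S0 reads c1=2 → after 1×micro: 1; S1 reads c1=2 → after 3×micro: 1 ⇒ (c0=1, c1=1)
macro 2: S0 reads c1=1 → after 1×micro: 4; S1 reads c1=1 → after 3×micro: 0 ⇒ (c0=4, c1=0)
macro 3: S0 reads c1=0 → after 1×micro: 5; S1 reads c1=0 → after 3×micro: 0 ⇒ (c0=5, c1=0)
macro 4: S0 reads c1=0 → after 1×micro: 5; S1 reads c1=0 → after 3×micro: 0 ⇒ (c0=5, c1=0)
macro 5: S0 reads c1=0 → after 1×micro: 5; S1 reads c1=0 → after 3×micro: 0 ⇒ (c0=5, c1=0)
macro 6: S0 reads c1=0 → after 1×micro: 5; S1 reads c1=0 → after 3×micro: 0 ⇒ (c0=5, c1=0)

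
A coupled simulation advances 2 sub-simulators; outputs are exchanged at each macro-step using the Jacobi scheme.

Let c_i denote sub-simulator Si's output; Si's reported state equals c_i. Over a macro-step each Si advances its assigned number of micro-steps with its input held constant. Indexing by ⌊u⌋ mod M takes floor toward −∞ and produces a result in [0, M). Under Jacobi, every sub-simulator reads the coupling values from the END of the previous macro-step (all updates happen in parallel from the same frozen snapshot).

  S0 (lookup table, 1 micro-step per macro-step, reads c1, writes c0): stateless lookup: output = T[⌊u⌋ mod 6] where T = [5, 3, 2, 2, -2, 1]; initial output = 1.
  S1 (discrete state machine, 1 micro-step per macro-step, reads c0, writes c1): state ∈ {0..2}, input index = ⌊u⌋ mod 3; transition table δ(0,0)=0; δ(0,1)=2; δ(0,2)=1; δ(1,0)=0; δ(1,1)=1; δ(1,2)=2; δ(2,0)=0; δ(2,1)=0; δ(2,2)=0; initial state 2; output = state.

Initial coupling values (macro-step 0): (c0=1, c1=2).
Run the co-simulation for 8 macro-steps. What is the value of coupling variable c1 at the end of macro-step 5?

c1 at macro-step 5 = 1

macro 1: S0 reads c1=2 → after 1×micro: 2; S1 reads c0=1 → after 1×micro: 0 ⇒ (c0=2, c1=0)
macro 2: S0 reads c1=0 → after 1×micro: 5; S1 reads c0=2 → after 1×micro: 1 ⇒ (c0=5, c1=1)
macro 3: S0 reads c1=1 → after 1×micro: 3; S1 reads c0=5 → after 1×micro: 2 ⇒ (c0=3, c1=2)
macro 4: S0 reads c1=2 → after 1×micro: 2; S1 reads c0=3 → after 1×micro: 0 ⇒ (c0=2, c1=0)
macro 5: S0 reads c1=0 → after 1×micro: 5; S1 reads c0=2 → after 1×micro: 1 ⇒ (c0=5, c1=1)
macro 6: S0 reads c1=1 → after 1×micro: 3; S1 reads c0=5 → after 1×micro: 2 ⇒ (c0=3, c1=2)
macro 7: S0 reads c1=2 → after 1×micro: 2; S1 reads c0=3 → after 1×micro: 0 ⇒ (c0=2, c1=0)
macro 8: S0 reads c1=0 → after 1×micro: 5; S1 reads c0=2 → after 1×micro: 1 ⇒ (c0=5, c1=1)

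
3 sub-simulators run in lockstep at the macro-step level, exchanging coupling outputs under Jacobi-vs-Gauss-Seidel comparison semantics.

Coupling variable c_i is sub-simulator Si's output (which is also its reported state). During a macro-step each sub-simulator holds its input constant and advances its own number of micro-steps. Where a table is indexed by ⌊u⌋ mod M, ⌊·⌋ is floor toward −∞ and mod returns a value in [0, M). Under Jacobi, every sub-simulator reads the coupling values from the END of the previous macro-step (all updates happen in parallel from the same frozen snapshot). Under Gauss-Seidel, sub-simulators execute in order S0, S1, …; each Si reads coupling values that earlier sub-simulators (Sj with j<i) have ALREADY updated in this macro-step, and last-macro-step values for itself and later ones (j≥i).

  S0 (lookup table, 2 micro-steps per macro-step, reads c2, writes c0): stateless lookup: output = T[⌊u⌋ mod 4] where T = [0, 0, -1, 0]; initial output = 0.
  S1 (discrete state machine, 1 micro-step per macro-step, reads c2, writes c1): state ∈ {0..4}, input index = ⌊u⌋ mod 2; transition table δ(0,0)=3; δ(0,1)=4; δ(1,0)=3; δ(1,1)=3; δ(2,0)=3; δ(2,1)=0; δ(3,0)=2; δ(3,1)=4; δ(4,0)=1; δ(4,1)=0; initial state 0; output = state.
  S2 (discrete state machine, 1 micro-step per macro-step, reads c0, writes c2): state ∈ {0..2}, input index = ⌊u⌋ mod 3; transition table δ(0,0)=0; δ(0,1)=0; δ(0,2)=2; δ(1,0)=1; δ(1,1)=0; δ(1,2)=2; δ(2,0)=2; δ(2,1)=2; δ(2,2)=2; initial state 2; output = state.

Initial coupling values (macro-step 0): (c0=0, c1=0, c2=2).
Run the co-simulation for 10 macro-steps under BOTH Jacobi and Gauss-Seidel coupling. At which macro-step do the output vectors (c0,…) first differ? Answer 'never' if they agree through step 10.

[Jacobi] macro 1: S0 reads c2=2 → after 2×micro: -1; S1 reads c2=2 → after 1×micro: 3; S2 reads c0=0 → after 1×micro: 2 ⇒ (c0=-1, c1=3, c2=2)
[Jacobi] macro 2: S0 reads c2=2 → after 2×micro: -1; S1 reads c2=2 → after 1×micro: 2; S2 reads c0=-1 → after 1×micro: 2 ⇒ (c0=-1, c1=2, c2=2)
[Jacobi] macro 3: S0 reads c2=2 → after 2×micro: -1; S1 reads c2=2 → after 1×micro: 3; S2 reads c0=-1 → after 1×micro: 2 ⇒ (c0=-1, c1=3, c2=2)
[Jacobi] macro 4: S0 reads c2=2 → after 2×micro: -1; S1 reads c2=2 → after 1×micro: 2; S2 reads c0=-1 → after 1×micro: 2 ⇒ (c0=-1, c1=2, c2=2)
[Jacobi] macro 5: S0 reads c2=2 → after 2×micro: -1; S1 reads c2=2 → after 1×micro: 3; S2 reads c0=-1 → after 1×micro: 2 ⇒ (c0=-1, c1=3, c2=2)
[Jacobi] macro 6: S0 reads c2=2 → after 2×micro: -1; S1 reads c2=2 → after 1×micro: 2; S2 reads c0=-1 → after 1×micro: 2 ⇒ (c0=-1, c1=2, c2=2)
[Jacobi] macro 7: S0 reads c2=2 → after 2×micro: -1; S1 reads c2=2 → after 1×micro: 3; S2 reads c0=-1 → after 1×micro: 2 ⇒ (c0=-1, c1=3, c2=2)
[Jacobi] macro 8: S0 reads c2=2 → after 2×micro: -1; S1 reads c2=2 → after 1×micro: 2; S2 reads c0=-1 → after 1×micro: 2 ⇒ (c0=-1, c1=2, c2=2)
[Jacobi] macro 9: S0 reads c2=2 → after 2×micro: -1; S1 reads c2=2 → after 1×micro: 3; S2 reads c0=-1 → after 1×micro: 2 ⇒ (c0=-1, c1=3, c2=2)
[Jacobi] macro 10: S0 reads c2=2 → after 2×micro: -1; S1 reads c2=2 → after 1×micro: 2; S2 reads c0=-1 → after 1×micro: 2 ⇒ (c0=-1, c1=2, c2=2)
[Gauss-Seidel] macro 1: S0 reads c2=2 → after 2×micro: -1; S1 reads c2=2 → after 1×micro: 3; S2 reads c0=-1 → after 1×micro: 2 ⇒ (c0=-1, c1=3, c2=2)
[Gauss-Seidel] macro 2: S0 reads c2=2 → after 2×micro: -1; S1 reads c2=2 → after 1×micro: 2; S2 reads c0=-1 → after 1×micro: 2 ⇒ (c0=-1, c1=2, c2=2)
[Gauss-Seidel] macro 3: S0 reads c2=2 → after 2×micro: -1; S1 reads c2=2 → after 1×micro: 3; S2 reads c0=-1 → after 1×micro: 2 ⇒ (c0=-1, c1=3, c2=2)
[Gauss-Seidel] macro 4: S0 reads c2=2 → after 2×micro: -1; S1 reads c2=2 → after 1×micro: 2; S2 reads c0=-1 → after 1×micro: 2 ⇒ (c0=-1, c1=2, c2=2)
[Gauss-Seidel] macro 5: S0 reads c2=2 → after 2×micro: -1; S1 reads c2=2 → after 1×micro: 3; S2 reads c0=-1 → after 1×micro: 2 ⇒ (c0=-1, c1=3, c2=2)
[Gauss-Seidel] macro 6: S0 reads c2=2 → after 2×micro: -1; S1 reads c2=2 → after 1×micro: 2; S2 reads c0=-1 → after 1×micro: 2 ⇒ (c0=-1, c1=2, c2=2)
[Gauss-Seidel] macro 7: S0 reads c2=2 → after 2×micro: -1; S1 reads c2=2 → after 1×micro: 3; S2 reads c0=-1 → after 1×micro: 2 ⇒ (c0=-1, c1=3, c2=2)
[Gauss-Seidel] macro 8: S0 reads c2=2 → after 2×micro: -1; S1 reads c2=2 → after 1×micro: 2; S2 reads c0=-1 → after 1×micro: 2 ⇒ (c0=-1, c1=2, c2=2)
[Gauss-Seidel] macro 9: S0 reads c2=2 → after 2×micro: -1; S1 reads c2=2 → after 1×micro: 3; S2 reads c0=-1 → after 1×micro: 2 ⇒ (c0=-1, c1=3, c2=2)
[Gauss-Seidel] macro 10: S0 reads c2=2 → after 2×micro: -1; S1 reads c2=2 → after 1×micro: 2; S2 reads c0=-1 → after 1×micro: 2 ⇒ (c0=-1, c1=2, c2=2)

first divergence at macro-step: never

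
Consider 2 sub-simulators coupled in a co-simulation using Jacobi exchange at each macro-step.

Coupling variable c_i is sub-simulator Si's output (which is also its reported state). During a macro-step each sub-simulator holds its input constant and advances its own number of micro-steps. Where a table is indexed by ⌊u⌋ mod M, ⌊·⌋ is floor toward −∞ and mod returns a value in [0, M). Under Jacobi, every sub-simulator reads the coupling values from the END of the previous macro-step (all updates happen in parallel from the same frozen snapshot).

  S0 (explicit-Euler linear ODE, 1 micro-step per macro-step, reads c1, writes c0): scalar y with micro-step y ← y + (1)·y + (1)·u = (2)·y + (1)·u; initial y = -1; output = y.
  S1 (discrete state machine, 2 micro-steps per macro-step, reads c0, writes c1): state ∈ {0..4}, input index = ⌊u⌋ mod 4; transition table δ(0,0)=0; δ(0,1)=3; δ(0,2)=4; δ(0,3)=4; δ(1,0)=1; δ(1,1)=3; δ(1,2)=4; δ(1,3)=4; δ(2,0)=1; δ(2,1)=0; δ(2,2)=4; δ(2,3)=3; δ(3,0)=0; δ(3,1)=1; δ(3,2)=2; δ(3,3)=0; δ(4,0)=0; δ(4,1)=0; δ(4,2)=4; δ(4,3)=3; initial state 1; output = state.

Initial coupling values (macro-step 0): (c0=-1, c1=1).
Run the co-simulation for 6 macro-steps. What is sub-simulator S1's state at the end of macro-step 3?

macro 1: S0 reads c1=1 → after 1×micro: -1; S1 reads c0=-1 → after 2×micro: 3 ⇒ (c0=-1, c1=3)
macro 2: S0 reads c1=3 → after 1×micro: 1; S1 reads c0=-1 → after 2×micro: 4 ⇒ (c0=1, c1=4)
macro 3: S0 reads c1=4 → after 1×micro: 6; S1 reads c0=1 → after 2×micro: 3 ⇒ (c0=6, c1=3)
macro 4: S0 reads c1=3 → after 1×micro: 15; S1 reads c0=6 → after 2×micro: 4 ⇒ (c0=15, c1=4)
macro 5: S0 reads c1=4 → after 1×micro: 34; S1 reads c0=15 → after 2×micro: 0 ⇒ (c0=34, c1=0)
macro 6: S0 reads c1=0 → after 1×micro: 68; S1 reads c0=34 → after 2×micro: 4 ⇒ (c0=68, c1=4)

S1 state at macro-step 3 = 3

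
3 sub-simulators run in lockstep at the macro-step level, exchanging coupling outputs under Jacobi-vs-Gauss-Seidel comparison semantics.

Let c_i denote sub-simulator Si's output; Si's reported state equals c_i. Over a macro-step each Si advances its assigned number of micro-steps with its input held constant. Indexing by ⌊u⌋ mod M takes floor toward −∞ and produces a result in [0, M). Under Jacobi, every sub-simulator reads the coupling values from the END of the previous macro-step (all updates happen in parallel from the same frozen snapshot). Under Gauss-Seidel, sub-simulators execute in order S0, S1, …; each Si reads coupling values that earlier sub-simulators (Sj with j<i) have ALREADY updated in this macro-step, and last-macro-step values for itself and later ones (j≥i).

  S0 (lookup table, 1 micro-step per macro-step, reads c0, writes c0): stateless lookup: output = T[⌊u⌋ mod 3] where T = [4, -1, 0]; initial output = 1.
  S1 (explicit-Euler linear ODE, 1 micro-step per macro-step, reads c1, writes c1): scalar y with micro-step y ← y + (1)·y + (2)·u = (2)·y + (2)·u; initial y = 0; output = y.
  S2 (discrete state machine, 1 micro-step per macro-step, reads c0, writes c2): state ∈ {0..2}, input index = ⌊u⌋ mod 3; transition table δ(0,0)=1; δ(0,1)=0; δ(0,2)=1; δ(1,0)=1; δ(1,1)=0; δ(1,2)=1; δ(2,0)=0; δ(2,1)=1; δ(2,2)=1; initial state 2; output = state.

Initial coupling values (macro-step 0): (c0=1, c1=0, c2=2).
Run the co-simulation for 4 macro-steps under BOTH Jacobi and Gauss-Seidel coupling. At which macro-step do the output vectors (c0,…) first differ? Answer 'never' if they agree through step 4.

first divergence at macro-step: 3

[Jacobi] macro 1: S0 reads c0=1 → after 1×micro: -1; S1 reads c1=0 → after 1×micro: 0; S2 reads c0=1 → after 1×micro: 1 ⇒ (c0=-1, c1=0, c2=1)
[Jacobi] macro 2: S0 reads c0=-1 → after 1×micro: 0; S1 reads c1=0 → after 1×micro: 0; S2 reads c0=-1 → after 1×micro: 1 ⇒ (c0=0, c1=0, c2=1)
[Jacobi] macro 3: S0 reads c0=0 → after 1×micro: 4; S1 reads c1=0 → after 1×micro: 0; S2 reads c0=0 → after 1×micro: 1 ⇒ (c0=4, c1=0, c2=1)
[Jacobi] macro 4: S0 reads c0=4 → after 1×micro: -1; S1 reads c1=0 → after 1×micro: 0; S2 reads c0=4 → after 1×micro: 0 ⇒ (c0=-1, c1=0, c2=0)
[Gauss-Seidel] macro 1: S0 reads c0=1 → after 1×micro: -1; S1 reads c1=0 → after 1×micro: 0; S2 reads c0=-1 → after 1×micro: 1 ⇒ (c0=-1, c1=0, c2=1)
[Gauss-Seidel] macro 2: S0 reads c0=-1 → after 1×micro: 0; S1 reads c1=0 → after 1×micro: 0; S2 reads c0=0 → after 1×micro: 1 ⇒ (c0=0, c1=0, c2=1)
[Gauss-Seidel] macro 3: S0 reads c0=0 → after 1×micro: 4; S1 reads c1=0 → after 1×micro: 0; S2 reads c0=4 → after 1×micro: 0 ⇒ (c0=4, c1=0, c2=0)
[Gauss-Seidel] macro 4: S0 reads c0=4 → after 1×micro: -1; S1 reads c1=0 → after 1×micro: 0; S2 reads c0=-1 → after 1×micro: 1 ⇒ (c0=-1, c1=0, c2=1)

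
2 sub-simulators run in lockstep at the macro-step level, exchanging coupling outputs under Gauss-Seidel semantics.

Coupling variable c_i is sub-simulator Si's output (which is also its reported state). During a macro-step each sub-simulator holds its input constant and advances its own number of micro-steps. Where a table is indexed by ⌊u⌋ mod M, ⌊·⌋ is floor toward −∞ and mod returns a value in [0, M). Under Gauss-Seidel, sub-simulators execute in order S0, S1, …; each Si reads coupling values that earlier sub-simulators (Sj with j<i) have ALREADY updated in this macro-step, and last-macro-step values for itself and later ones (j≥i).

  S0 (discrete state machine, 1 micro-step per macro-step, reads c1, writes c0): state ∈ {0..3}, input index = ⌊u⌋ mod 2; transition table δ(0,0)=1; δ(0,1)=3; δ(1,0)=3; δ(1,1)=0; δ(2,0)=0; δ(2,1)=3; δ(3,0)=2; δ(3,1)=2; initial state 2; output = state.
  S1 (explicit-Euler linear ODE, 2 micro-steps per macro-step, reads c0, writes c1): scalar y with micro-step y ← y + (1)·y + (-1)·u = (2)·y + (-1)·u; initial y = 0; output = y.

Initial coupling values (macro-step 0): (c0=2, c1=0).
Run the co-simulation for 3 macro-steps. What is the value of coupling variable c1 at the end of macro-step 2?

c1 at macro-step 2 = -3

macro 1: S0 reads c1=0 → after 1×micro: 0; S1 reads c0=0 → after 2×micro: 0 ⇒ (c0=0, c1=0)
macro 2: S0 reads c1=0 → after 1×micro: 1; S1 reads c0=1 → after 2×micro: -3 ⇒ (c0=1, c1=-3)
macro 3: S0 reads c1=-3 → after 1×micro: 0; S1 reads c0=0 → after 2×micro: -12 ⇒ (c0=0, c1=-12)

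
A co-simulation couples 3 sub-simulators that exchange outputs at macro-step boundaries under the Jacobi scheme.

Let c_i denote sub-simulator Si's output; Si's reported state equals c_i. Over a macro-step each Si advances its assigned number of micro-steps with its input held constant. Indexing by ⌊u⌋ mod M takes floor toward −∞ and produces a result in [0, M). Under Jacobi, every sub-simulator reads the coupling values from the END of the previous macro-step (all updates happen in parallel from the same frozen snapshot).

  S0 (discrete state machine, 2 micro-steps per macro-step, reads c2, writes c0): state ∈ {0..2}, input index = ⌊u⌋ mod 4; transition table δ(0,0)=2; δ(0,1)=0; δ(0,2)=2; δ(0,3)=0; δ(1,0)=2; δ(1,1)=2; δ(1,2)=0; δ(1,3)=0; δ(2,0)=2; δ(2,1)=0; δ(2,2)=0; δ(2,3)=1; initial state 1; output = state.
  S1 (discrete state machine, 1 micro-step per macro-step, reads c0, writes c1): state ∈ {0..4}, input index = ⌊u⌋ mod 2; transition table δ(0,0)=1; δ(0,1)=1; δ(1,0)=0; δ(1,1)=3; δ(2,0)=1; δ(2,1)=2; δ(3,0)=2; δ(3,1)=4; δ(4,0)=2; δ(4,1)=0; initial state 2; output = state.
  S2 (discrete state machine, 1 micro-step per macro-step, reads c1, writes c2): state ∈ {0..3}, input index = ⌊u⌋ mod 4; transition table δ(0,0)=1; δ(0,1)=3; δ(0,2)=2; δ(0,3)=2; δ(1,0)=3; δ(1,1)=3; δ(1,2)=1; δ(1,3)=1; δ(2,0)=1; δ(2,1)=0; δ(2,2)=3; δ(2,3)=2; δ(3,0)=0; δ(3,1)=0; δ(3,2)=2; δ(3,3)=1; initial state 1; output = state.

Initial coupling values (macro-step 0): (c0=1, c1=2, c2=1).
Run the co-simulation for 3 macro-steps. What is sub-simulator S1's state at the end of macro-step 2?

S1 state at macro-step 2 = 1

macro 1: S0 reads c2=1 → after 2×micro: 0; S1 reads c0=1 → after 1×micro: 2; S2 reads c1=2 → after 1×micro: 1 ⇒ (c0=0, c1=2, c2=1)
macro 2: S0 reads c2=1 → after 2×micro: 0; S1 reads c0=0 → after 1×micro: 1; S2 reads c1=2 → after 1×micro: 1 ⇒ (c0=0, c1=1, c2=1)
macro 3: S0 reads c2=1 → after 2×micro: 0; S1 reads c0=0 → after 1×micro: 0; S2 reads c1=1 → after 1×micro: 3 ⇒ (c0=0, c1=0, c2=3)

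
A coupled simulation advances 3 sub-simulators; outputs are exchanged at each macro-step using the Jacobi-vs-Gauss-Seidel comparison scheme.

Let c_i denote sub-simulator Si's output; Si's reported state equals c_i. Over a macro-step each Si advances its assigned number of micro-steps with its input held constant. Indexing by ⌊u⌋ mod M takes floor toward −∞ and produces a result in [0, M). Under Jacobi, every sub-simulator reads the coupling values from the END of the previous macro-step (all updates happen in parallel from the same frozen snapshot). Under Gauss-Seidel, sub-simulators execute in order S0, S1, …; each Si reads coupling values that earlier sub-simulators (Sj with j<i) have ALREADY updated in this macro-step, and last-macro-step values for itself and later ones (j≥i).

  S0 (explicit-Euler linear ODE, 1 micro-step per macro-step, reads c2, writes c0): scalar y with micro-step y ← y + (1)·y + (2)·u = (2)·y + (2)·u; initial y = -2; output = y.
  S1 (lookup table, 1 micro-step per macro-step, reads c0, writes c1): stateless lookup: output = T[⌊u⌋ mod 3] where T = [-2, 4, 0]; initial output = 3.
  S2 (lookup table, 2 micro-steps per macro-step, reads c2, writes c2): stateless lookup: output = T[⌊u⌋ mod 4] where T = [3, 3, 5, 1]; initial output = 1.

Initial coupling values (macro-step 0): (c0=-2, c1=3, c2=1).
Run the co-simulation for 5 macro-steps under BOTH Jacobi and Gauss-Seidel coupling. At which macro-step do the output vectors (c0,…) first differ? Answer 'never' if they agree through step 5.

first divergence at macro-step: 2

[Jacobi] macro 1: S0 reads c2=1 → after 1×micro: -2; S1 reads c0=-2 → after 1×micro: 4; S2 reads c2=1 → after 2×micro: 3 ⇒ (c0=-2, c1=4, c2=3)
[Jacobi] macro 2: S0 reads c2=3 → after 1×micro: 2; S1 reads c0=-2 → after 1×micro: 4; S2 reads c2=3 → after 2×micro: 1 ⇒ (c0=2, c1=4, c2=1)
[Jacobi] macro 3: S0 reads c2=1 → after 1×micro: 6; S1 reads c0=2 → after 1×micro: 0; S2 reads c2=1 → after 2×micro: 3 ⇒ (c0=6, c1=0, c2=3)
[Jacobi] macro 4: S0 reads c2=3 → after 1×micro: 18; S1 reads c0=6 → after 1×micro: -2; S2 reads c2=3 → after 2×micro: 1 ⇒ (c0=18, c1=-2, c2=1)
[Jacobi] macro 5: S0 reads c2=1 → after 1×micro: 38; S1 reads c0=18 → after 1×micro: -2; S2 reads c2=1 → after 2×micro: 3 ⇒ (c0=38, c1=-2, c2=3)
[Gauss-Seidel] macro 1: S0 reads c2=1 → after 1×micro: -2; S1 reads c0=-2 → after 1×micro: 4; S2 reads c2=1 → after 2×micro: 3 ⇒ (c0=-2, c1=4, c2=3)
[Gauss-Seidel] macro 2: S0 reads c2=3 → after 1×micro: 2; S1 reads c0=2 → after 1×micro: 0; S2 reads c2=3 → after 2×micro: 1 ⇒ (c0=2, c1=0, c2=1)
[Gauss-Seidel] macro 3: S0 reads c2=1 → after 1×micro: 6; S1 reads c0=6 → after 1×micro: -2; S2 reads c2=1 → after 2×micro: 3 ⇒ (c0=6, c1=-2, c2=3)
[Gauss-Seidel] macro 4: S0 reads c2=3 → after 1×micro: 18; S1 reads c0=18 → after 1×micro: -2; S2 reads c2=3 → after 2×micro: 1 ⇒ (c0=18, c1=-2, c2=1)
[Gauss-Seidel] macro 5: S0 reads c2=1 → after 1×micro: 38; S1 reads c0=38 → after 1×micro: 0; S2 reads c2=1 → after 2×micro: 3 ⇒ (c0=38, c1=0, c2=3)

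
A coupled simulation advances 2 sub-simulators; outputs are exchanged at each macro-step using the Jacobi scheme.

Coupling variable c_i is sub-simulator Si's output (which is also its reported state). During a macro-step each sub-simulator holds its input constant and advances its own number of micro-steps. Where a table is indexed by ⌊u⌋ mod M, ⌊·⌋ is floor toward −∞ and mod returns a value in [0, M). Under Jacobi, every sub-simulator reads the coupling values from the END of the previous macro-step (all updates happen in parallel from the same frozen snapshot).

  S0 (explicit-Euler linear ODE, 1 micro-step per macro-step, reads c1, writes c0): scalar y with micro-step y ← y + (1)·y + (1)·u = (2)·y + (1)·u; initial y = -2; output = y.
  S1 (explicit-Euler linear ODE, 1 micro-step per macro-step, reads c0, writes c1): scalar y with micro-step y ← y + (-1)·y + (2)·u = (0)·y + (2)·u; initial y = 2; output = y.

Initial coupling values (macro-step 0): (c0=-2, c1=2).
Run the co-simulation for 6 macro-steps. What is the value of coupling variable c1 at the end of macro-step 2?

c1 at macro-step 2 = -4

macro 1: S0 reads c1=2 → after 1×micro: -2; S1 reads c0=-2 → after 1×micro: -4 ⇒ (c0=-2, c1=-4)
macro 2: S0 reads c1=-4 → after 1×micro: -8; S1 reads c0=-2 → after 1×micro: -4 ⇒ (c0=-8, c1=-4)
macro 3: S0 reads c1=-4 → after 1×micro: -20; S1 reads c0=-8 → after 1×micro: -16 ⇒ (c0=-20, c1=-16)
macro 4: S0 reads c1=-16 → after 1×micro: -56; S1 reads c0=-20 → after 1×micro: -40 ⇒ (c0=-56, c1=-40)
macro 5: S0 reads c1=-40 → after 1×micro: -152; S1 reads c0=-56 → after 1×micro: -112 ⇒ (c0=-152, c1=-112)
macro 6: S0 reads c1=-112 → after 1×micro: -416; S1 reads c0=-152 → after 1×micro: -304 ⇒ (c0=-416, c1=-304)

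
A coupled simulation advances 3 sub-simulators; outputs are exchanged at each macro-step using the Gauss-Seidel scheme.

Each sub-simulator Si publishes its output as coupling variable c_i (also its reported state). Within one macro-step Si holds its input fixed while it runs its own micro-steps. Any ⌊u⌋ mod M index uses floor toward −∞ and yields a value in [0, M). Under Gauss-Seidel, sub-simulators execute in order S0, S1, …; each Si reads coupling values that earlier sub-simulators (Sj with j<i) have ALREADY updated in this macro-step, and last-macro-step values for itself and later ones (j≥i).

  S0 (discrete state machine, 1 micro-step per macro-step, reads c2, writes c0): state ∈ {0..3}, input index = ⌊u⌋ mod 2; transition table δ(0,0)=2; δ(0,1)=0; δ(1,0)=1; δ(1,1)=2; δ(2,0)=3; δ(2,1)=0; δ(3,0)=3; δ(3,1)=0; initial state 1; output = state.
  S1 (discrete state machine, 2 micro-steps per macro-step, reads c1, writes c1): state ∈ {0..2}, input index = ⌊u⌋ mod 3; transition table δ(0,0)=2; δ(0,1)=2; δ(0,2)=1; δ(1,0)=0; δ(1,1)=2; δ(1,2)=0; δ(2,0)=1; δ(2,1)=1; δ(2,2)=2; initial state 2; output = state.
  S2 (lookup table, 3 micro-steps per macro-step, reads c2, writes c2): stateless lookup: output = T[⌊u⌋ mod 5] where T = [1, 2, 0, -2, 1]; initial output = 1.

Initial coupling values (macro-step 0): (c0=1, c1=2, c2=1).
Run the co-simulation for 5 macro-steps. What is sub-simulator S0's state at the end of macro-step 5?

macro 1: S0 reads c2=1 → after 1×micro: 2; S1 reads c1=2 → after 2×micro: 2; S2 reads c2=1 → after 3×micro: 2 ⇒ (c0=2, c1=2, c2=2)
macro 2: S0 reads c2=2 → after 1×micro: 3; S1 reads c1=2 → after 2×micro: 2; S2 reads c2=2 → after 3×micro: 0 ⇒ (c0=3, c1=2, c2=0)
macro 3: S0 reads c2=0 → after 1×micro: 3; S1 reads c1=2 → after 2×micro: 2; S2 reads c2=0 → after 3×micro: 1 ⇒ (c0=3, c1=2, c2=1)
macro 4: S0 reads c2=1 → after 1×micro: 0; S1 reads c1=2 → after 2×micro: 2; S2 reads c2=1 → after 3×micro: 2 ⇒ (c0=0, c1=2, c2=2)
macro 5: S0 reads c2=2 → after 1×micro: 2; S1 reads c1=2 → after 2×micro: 2; S2 reads c2=2 → after 3×micro: 0 ⇒ (c0=2, c1=2, c2=0)

S0 state at macro-step 5 = 2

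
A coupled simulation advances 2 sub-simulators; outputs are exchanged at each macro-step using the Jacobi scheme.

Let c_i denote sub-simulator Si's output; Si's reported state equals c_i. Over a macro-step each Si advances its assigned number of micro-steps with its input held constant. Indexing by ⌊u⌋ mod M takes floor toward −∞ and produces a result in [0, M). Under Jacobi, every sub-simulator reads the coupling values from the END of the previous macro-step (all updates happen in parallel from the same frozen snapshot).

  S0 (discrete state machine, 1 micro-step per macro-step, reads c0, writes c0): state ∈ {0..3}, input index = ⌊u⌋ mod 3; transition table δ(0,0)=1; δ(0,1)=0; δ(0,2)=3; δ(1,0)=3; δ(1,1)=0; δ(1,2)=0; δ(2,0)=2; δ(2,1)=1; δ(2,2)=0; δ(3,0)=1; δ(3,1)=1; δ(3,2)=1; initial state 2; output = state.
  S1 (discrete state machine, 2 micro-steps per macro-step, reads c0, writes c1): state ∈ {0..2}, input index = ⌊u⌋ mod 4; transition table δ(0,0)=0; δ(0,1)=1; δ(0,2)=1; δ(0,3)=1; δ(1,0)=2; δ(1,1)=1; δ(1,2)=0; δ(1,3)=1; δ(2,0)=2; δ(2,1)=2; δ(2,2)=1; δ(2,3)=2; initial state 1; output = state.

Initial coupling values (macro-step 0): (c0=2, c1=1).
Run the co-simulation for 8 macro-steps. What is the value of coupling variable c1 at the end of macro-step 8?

c1 at macro-step 8 = 2

macro 1: S0 reads c0=2 → after 1×micro: 0; S1 reads c0=2 → after 2×micro: 1 ⇒ (c0=0, c1=1)
macro 2: S0 reads c0=0 → after 1×micro: 1; S1 reads c0=0 → after 2×micro: 2 ⇒ (c0=1, c1=2)
macro 3: S0 reads c0=1 → after 1×micro: 0; S1 reads c0=1 → after 2×micro: 2 ⇒ (c0=0, c1=2)
macro 4: S0 reads c0=0 → after 1×micro: 1; S1 reads c0=0 → after 2×micro: 2 ⇒ (c0=1, c1=2)
macro 5: S0 reads c0=1 → after 1×micro: 0; S1 reads c0=1 → after 2×micro: 2 ⇒ (c0=0, c1=2)
macro 6: S0 reads c0=0 → after 1×micro: 1; S1 reads c0=0 → after 2×micro: 2 ⇒ (c0=1, c1=2)
macro 7: S0 reads c0=1 → after 1×micro: 0; S1 reads c0=1 → after 2×micro: 2 ⇒ (c0=0, c1=2)
macro 8: S0 reads c0=0 → after 1×micro: 1; S1 reads c0=0 → after 2×micro: 2 ⇒ (c0=1, c1=2)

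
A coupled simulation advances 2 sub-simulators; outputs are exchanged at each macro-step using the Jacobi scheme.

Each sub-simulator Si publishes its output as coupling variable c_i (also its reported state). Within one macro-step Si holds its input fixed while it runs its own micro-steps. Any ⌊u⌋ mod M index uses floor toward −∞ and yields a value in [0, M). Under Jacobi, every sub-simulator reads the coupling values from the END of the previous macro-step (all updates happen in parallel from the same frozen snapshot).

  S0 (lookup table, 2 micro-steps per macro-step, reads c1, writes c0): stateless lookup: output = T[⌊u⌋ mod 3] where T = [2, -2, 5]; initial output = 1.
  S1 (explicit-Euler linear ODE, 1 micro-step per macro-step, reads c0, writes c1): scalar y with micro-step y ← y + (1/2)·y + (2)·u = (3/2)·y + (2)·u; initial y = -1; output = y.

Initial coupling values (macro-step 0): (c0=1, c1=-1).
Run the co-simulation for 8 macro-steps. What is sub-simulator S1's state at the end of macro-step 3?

S1 state at macro-step 3 = 161/8

macro 1: S0 reads c1=-1 → after 2×micro: 5; S1 reads c0=1 → after 1×micro: 1/2 ⇒ (c0=5, c1=1/2)
macro 2: S0 reads c1=1/2 → after 2×micro: 2; S1 reads c0=5 → after 1×micro: 43/4 ⇒ (c0=2, c1=43/4)
macro 3: S0 reads c1=43/4 → after 2×micro: -2; S1 reads c0=2 → after 1×micro: 161/8 ⇒ (c0=-2, c1=161/8)
macro 4: S0 reads c1=161/8 → after 2×micro: 5; S1 reads c0=-2 → after 1×micro: 419/16 ⇒ (c0=5, c1=419/16)
macro 5: S0 reads c1=419/16 → after 2×micro: 5; S1 reads c0=5 → after 1×micro: 1577/32 ⇒ (c0=5, c1=1577/32)
macro 6: S0 reads c1=1577/32 → after 2×micro: -2; S1 reads c0=5 → after 1×micro: 5371/64 ⇒ (c0=-2, c1=5371/64)
macro 7: S0 reads c1=5371/64 → after 2×micro: 5; S1 reads c0=-2 → after 1×micro: 15601/128 ⇒ (c0=5, c1=15601/128)
macro 8: S0 reads c1=15601/128 → after 2×micro: -2; S1 reads c0=5 → after 1×micro: 49363/256 ⇒ (c0=-2, c1=49363/256)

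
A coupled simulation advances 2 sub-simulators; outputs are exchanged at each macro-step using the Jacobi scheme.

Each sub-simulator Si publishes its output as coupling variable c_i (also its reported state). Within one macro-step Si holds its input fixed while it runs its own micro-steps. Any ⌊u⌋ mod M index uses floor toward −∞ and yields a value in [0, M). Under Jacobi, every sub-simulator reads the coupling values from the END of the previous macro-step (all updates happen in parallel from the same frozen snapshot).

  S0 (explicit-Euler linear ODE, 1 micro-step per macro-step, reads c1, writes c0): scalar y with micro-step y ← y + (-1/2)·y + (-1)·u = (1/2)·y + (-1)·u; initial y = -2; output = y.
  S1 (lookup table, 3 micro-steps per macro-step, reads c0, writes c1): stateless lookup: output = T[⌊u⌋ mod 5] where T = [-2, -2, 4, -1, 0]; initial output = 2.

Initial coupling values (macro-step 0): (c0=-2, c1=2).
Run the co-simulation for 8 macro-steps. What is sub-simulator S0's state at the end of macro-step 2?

macro 1: S0 reads c1=2 → after 1×micro: -3; S1 reads c0=-2 → after 3×micro: -1 ⇒ (c0=-3, c1=-1)
macro 2: S0 reads c1=-1 → after 1×micro: -1/2; S1 reads c0=-3 → after 3×micro: 4 ⇒ (c0=-1/2, c1=4)
macro 3: S0 reads c1=4 → after 1×micro: -17/4; S1 reads c0=-1/2 → after 3×micro: 0 ⇒ (c0=-17/4, c1=0)
macro 4: S0 reads c1=0 → after 1×micro: -17/8; S1 reads c0=-17/4 → after 3×micro: -2 ⇒ (c0=-17/8, c1=-2)
macro 5: S0 reads c1=-2 → after 1×micro: 15/16; S1 reads c0=-17/8 → after 3×micro: 4 ⇒ (c0=15/16, c1=4)
macro 6: S0 reads c1=4 → after 1×micro: -113/32; S1 reads c0=15/16 → after 3×micro: -2 ⇒ (c0=-113/32, c1=-2)
macro 7: S0 reads c1=-2 → after 1×micro: 15/64; S1 reads c0=-113/32 → after 3×micro: -2 ⇒ (c0=15/64, c1=-2)
macro 8: S0 reads c1=-2 → after 1×micro: 271/128; S1 reads c0=15/64 → after 3×micro: -2 ⇒ (c0=271/128, c1=-2)

S0 state at macro-step 2 = -1/2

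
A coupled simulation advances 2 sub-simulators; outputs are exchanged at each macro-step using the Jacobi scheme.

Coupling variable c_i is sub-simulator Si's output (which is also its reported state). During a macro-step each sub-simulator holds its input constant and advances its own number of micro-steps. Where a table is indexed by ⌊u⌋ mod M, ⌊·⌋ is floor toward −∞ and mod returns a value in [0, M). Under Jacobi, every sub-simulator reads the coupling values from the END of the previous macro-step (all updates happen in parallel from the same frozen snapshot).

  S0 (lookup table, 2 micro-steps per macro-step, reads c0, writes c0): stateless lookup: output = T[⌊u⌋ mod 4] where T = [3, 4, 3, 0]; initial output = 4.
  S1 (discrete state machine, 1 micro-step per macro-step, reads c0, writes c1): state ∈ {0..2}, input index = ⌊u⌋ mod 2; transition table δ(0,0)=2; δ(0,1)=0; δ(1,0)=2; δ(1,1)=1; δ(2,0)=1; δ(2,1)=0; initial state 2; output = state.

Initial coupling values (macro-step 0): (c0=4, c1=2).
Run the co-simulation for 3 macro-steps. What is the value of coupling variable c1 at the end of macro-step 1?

c1 at macro-step 1 = 1

macro 1: S0 reads c0=4 → after 2×micro: 3; S1 reads c0=4 → after 1×micro: 1 ⇒ (c0=3, c1=1)
macro 2: S0 reads c0=3 → after 2×micro: 0; S1 reads c0=3 → after 1×micro: 1 ⇒ (c0=0, c1=1)
macro 3: S0 reads c0=0 → after 2×micro: 3; S1 reads c0=0 → after 1×micro: 2 ⇒ (c0=3, c1=2)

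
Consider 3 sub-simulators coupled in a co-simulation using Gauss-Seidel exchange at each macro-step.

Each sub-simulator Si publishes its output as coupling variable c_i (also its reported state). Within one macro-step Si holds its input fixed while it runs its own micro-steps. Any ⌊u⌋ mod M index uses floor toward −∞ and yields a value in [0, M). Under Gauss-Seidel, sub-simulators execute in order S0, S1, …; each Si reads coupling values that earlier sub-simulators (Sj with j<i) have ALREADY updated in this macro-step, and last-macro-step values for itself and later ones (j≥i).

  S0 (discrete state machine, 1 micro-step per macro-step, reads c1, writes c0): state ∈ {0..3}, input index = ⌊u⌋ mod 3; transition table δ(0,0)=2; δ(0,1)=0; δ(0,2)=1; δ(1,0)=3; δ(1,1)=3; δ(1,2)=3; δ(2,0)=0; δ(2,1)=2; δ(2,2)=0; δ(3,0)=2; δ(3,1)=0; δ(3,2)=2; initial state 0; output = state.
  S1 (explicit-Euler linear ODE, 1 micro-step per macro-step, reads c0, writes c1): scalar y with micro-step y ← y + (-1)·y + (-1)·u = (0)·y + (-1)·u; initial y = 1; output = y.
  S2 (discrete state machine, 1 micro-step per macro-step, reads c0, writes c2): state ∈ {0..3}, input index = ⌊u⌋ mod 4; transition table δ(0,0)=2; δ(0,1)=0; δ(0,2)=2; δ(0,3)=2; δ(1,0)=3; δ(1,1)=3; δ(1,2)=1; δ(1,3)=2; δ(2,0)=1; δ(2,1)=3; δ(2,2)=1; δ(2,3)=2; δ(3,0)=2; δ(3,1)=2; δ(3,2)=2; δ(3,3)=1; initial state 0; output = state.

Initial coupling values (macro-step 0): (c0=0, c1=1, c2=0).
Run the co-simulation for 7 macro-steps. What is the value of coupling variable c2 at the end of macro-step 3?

macro 1: S0 reads c1=1 → after 1×micro: 0; S1 reads c0=0 → after 1×micro: 0; S2 reads c0=0 → after 1×micro: 2 ⇒ (c0=0, c1=0, c2=2)
macro 2: S0 reads c1=0 → after 1×micro: 2; S1 reads c0=2 → after 1×micro: -2; S2 reads c0=2 → after 1×micro: 1 ⇒ (c0=2, c1=-2, c2=1)
macro 3: S0 reads c1=-2 → after 1×micro: 2; S1 reads c0=2 → after 1×micro: -2; S2 reads c0=2 → after 1×micro: 1 ⇒ (c0=2, c1=-2, c2=1)
macro 4: S0 reads c1=-2 → after 1×micro: 2; S1 reads c0=2 → after 1×micro: -2; S2 reads c0=2 → after 1×micro: 1 ⇒ (c0=2, c1=-2, c2=1)
macro 5: S0 reads c1=-2 → after 1×micro: 2; S1 reads c0=2 → after 1×micro: -2; S2 reads c0=2 → after 1×micro: 1 ⇒ (c0=2, c1=-2, c2=1)
macro 6: S0 reads c1=-2 → after 1×micro: 2; S1 reads c0=2 → after 1×micro: -2; S2 reads c0=2 → after 1×micro: 1 ⇒ (c0=2, c1=-2, c2=1)
macro 7: S0 reads c1=-2 → after 1×micro: 2; S1 reads c0=2 → after 1×micro: -2; S2 reads c0=2 → after 1×micro: 1 ⇒ (c0=2, c1=-2, c2=1)

c2 at macro-step 3 = 1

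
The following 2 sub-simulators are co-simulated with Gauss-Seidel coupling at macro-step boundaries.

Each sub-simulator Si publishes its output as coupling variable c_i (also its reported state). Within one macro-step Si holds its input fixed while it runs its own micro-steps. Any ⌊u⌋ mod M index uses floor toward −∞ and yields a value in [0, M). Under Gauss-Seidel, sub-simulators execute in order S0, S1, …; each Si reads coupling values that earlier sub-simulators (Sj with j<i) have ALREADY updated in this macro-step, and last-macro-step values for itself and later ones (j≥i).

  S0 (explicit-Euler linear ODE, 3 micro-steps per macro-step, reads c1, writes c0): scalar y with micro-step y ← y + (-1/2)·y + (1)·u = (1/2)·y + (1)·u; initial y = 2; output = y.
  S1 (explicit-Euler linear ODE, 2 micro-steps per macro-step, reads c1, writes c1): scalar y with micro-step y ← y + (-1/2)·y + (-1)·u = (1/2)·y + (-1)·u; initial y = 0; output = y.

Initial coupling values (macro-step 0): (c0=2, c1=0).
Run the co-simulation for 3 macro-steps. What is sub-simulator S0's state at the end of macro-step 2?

S0 state at macro-step 2 = 1/32

macro 1: S0 reads c1=0 → after 3×micro: 1/4; S1 reads c1=0 → after 2×micro: 0 ⇒ (c0=1/4, c1=0)
macro 2: S0 reads c1=0 → after 3×micro: 1/32; S1 reads c1=0 → after 2×micro: 0 ⇒ (c0=1/32, c1=0)
macro 3: S0 reads c1=0 → after 3×micro: 1/256; S1 reads c1=0 → after 2×micro: 0 ⇒ (c0=1/256, c1=0)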